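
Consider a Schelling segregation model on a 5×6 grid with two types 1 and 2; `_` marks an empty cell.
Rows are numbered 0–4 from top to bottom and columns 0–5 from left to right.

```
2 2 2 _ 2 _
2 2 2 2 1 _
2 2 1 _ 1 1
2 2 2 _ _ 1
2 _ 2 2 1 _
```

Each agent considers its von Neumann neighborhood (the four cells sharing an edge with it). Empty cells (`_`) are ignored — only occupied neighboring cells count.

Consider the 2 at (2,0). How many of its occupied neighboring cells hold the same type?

Occupied neighbors of (2,0): (1,0)=2, (3,0)=2, (2,1)=2.
Same type (2): 3 of 3.

3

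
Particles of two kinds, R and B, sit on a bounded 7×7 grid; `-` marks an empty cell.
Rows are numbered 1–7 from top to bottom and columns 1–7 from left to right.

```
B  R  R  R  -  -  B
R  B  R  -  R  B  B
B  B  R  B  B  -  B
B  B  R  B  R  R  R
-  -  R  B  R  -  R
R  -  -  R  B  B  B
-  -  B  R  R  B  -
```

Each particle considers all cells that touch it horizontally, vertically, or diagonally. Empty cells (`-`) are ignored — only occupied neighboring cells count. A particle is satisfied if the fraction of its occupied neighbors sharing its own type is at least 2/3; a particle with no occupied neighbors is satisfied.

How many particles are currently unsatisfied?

(1,1)B 1/3 ✗
(1,2)R 3/5 ✗
(1,3)R 3/4 ✓
(1,4)R 3/3 ✓
(1,7)B 2/2 ✓
(2,1)R 1/5 ✗
(2,2)B 3/8 ✗
(2,3)R 4/7 ✗
(2,5)R 1/4 ✗
(2,6)B 4/5 ✓
(2,7)B 3/3 ✓
(3,1)B 4/5 ✓
(3,2)B 4/8 ✗
(3,3)R 2/7 ✗
(3,4)B 2/7 ✗
(3,5)B 3/6 ✗
(3,7)B 2/4 ✗
(4,1)B 3/3 ✓
(4,2)B 3/6 ✗
(4,3)R 2/7 ✗
(4,4)B 3/8 ✗
(4,5)R 2/6 ✗
(4,6)R 4/6 ✓
(4,7)R 2/3 ✓
(5,3)R 2/5 ✗
(5,4)B 2/7 ✗
(5,5)R 3/7 ✗
(5,7)R 2/4 ✗
(6,1)R 0/0 ✓
(6,4)R 4/7 ✗
(6,5)B 3/7 ✗
(6,6)B 3/6 ✗
(6,7)B 2/3 ✓
(7,3)B 0/2 ✗
(7,4)R 2/4 ✗
(7,5)R 2/5 ✗
(7,6)B 3/4 ✓
Unsatisfied: (1,1), (1,2), (2,1), (2,2), (2,3), (2,5), (3,2), (3,3), (3,4), (3,5), (3,7), (4,2), (4,3), (4,4), (4,5), (5,3), (5,4), (5,5), (5,7), (6,4), (6,5), (6,6), (7,3), (7,4), (7,5) — 25 in total.

25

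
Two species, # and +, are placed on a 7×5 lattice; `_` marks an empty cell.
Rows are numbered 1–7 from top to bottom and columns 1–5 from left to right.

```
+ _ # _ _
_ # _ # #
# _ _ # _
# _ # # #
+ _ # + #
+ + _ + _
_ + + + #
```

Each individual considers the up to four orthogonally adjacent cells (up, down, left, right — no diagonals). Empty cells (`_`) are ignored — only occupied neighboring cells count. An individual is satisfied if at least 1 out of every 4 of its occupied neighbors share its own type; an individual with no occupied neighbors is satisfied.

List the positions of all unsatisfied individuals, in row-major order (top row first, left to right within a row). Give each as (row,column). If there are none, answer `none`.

(7,5)

(1,1)+ 0/0 ok
(1,3)# 0/0 ok
(2,2)# 0/0 ok
(2,4)# 2/2 ok
(2,5)# 1/1 ok
(3,1)# 1/1 ok
(3,4)# 2/2 ok
(4,1)# 1/2 ok
(4,3)# 2/2 ok
(4,4)# 3/4 ok
(4,5)# 2/2 ok
(5,1)+ 1/2 ok
(5,3)# 1/2 ok
(5,4)+ 1/4 ok
(5,5)# 1/2 ok
(6,1)+ 2/2 ok
(6,2)+ 2/2 ok
(6,4)+ 2/2 ok
(7,2)+ 2/2 ok
(7,3)+ 2/2 ok
(7,4)+ 2/3 ok
(7,5)# 0/1 unhappy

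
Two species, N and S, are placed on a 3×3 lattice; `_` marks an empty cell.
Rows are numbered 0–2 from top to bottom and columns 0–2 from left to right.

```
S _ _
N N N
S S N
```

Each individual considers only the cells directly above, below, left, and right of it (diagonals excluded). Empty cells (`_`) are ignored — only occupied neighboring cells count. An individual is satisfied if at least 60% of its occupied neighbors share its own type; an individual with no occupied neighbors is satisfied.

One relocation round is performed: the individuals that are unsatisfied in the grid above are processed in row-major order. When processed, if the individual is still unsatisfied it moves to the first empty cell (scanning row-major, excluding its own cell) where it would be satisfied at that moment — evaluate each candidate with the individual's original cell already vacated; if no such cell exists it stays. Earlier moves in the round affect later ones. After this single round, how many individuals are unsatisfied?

1

Initially unsatisfied (in order): (0,0), (1,0), (2,0), (2,1), (2,2).
  (0,0): no empty cell satisfies it; stays.
  (1,0) → (0,2).
  (2,0): now satisfied by earlier moves; stays.
  (2,1) → (1,0).
  (2,2): now satisfied by earlier moves; stays.
Resulting grid:
S _ N
S N N
S _ N
Unsatisfied now: (1,1).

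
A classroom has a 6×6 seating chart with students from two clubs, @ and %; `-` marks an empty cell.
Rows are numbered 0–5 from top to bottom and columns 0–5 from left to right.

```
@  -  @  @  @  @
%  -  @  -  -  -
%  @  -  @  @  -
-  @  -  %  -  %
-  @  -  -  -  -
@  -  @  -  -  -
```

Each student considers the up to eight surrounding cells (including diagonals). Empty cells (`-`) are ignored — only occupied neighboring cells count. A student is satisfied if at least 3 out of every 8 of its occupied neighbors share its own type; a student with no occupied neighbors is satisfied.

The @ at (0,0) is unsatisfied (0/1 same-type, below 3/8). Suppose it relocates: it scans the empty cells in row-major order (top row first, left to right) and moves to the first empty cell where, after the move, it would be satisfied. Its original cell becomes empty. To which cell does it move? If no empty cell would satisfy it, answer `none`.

(0,1)

Vacating (0,0). Empty cells in order:
  (0,1): 2/3 same-type → satisfied — stop here.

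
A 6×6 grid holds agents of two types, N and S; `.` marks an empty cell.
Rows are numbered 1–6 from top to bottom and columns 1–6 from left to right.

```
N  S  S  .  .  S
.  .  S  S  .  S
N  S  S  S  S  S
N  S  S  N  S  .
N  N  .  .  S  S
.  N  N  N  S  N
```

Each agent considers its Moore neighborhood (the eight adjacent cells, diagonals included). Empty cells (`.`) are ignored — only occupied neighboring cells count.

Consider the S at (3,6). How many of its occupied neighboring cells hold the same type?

3

Occupied neighbors of (3,6): (2,6)=S, (3,5)=S, (4,5)=S.
Same type (S): 3 of 3.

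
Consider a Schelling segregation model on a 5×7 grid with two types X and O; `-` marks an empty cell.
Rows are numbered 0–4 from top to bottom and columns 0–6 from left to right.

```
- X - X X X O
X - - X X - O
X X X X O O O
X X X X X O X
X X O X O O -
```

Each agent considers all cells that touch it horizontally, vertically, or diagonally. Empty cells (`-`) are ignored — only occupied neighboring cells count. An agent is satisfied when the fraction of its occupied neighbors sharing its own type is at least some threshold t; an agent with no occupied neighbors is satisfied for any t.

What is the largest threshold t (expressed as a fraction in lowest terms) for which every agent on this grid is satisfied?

0/1

(0,1)X 1/1
(0,3)X 3/3
(0,4)X 4/4
(0,5)X 2/4
(0,6)O 1/2
(1,0)X 3/3
(1,3)X 5/6
(1,4)X 5/7
(1,6)O 3/4
(2,0)X 4/4
(2,1)X 6/6
(2,2)X 6/6
(2,3)X 6/7
(2,4)O 2/7
(2,5)O 4/7
(2,6)O 3/4
(3,0)X 5/5
(3,1)X 7/8
(3,2)X 7/8
(3,3)X 5/8
(3,4)X 3/8
(3,5)O 5/7
(3,6)X 0/4
(4,0)X 3/3
(4,1)X 4/5
(4,2)O 0/5
(4,3)X 3/5
(4,4)O 2/5
(4,5)O 2/4
The smallest same-type fraction is 0/4 at (3,6), which reduces to 0/1. Any threshold above that leaves this agent unsatisfied.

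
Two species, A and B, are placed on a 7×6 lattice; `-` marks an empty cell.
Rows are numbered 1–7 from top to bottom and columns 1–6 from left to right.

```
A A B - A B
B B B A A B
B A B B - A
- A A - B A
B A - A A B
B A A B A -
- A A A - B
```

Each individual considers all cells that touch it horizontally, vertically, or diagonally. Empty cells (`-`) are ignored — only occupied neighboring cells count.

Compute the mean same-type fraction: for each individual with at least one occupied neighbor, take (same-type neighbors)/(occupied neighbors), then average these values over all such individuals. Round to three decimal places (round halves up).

0.461

Row 1: (1,1)A 1/3 · (1,2)A 1/5 · (1,3)B 2/4 · (1,5)A 2/4 · (1,6)B 1/3
Row 2: (2,1)B 2/5 · (2,2)B 5/8 · (2,3)B 4/7 · (2,4)A 2/6 · (2,5)A 3/6 · (2,6)B 1/4
Row 3: (3,1)B 2/4 · (3,2)A 2/7 · (3,3)B 3/7 · (3,4)B 3/6 · (3,6)A 2/4
Row 4: (4,2)A 3/6 · (4,3)A 4/6 · (4,5)B 2/6 · (4,6)A 2/4
Row 5: (5,1)B 1/4 · (5,2)A 4/6 · (5,4)A 4/6 · (5,5)A 3/6 · (5,6)B 1/4
Row 6: (6,1)B 1/4 · (6,2)A 4/6 · (6,3)A 6/7 · (6,4)B 0/6 · (6,5)A 3/6
Row 7: (7,2)A 3/4 · (7,3)A 4/5 · (7,4)A 3/4 · (7,6)B 0/1
Sum over 34 individuals: 1/3 + 1/5 + 2/4 + 2/4 + 1/3 + 2/5 + 5/8 + 4/7 + 2/6 + 3/6 + 1/4 + 2/4 + 2/7 + 3/7 + 3/6 + 2/4 + 3/6 + 4/6 + 2/6 + 2/4 + 1/4 + 4/6 + 4/6 + 3/6 + 1/4 + 1/4 + 4/6 + 6/7 + 0/6 + 3/6 + 3/4 + 4/5 + 3/4 + 0/1 = 4387/280; mean = 4387/280 ÷ 34 = 4387/9520 = 0.460819… → 0.461.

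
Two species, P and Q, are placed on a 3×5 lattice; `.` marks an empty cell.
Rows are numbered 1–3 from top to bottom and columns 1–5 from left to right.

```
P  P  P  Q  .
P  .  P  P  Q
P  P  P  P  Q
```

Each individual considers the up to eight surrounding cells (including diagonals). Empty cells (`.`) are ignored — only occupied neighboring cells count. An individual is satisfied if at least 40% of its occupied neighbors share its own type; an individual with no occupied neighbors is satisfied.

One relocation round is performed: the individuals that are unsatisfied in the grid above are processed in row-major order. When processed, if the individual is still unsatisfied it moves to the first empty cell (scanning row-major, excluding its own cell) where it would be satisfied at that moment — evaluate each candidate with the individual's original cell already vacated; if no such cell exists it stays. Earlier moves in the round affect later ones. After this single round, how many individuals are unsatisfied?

Initially unsatisfied (in order): (1,4), (3,5).
  (1,4) → (1,5).
  (3,5) → (1,4).
Resulting grid:
P P P Q Q
P . P P Q
P P P P .
All satisfied now.

0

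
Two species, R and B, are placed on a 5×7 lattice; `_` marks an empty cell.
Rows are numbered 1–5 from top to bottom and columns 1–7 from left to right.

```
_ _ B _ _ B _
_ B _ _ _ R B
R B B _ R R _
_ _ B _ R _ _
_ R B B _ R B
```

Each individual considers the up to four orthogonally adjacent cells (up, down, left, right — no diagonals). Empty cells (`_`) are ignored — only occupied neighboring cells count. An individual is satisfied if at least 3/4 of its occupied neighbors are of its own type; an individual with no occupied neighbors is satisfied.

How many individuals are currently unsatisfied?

(1,3)B 0/0 satisfied
(1,6)B 0/1 not
(2,2)B 1/1 satisfied
(2,6)R 1/3 not
(2,7)B 0/1 not
(3,1)R 0/1 not
(3,2)B 2/3 not
(3,3)B 2/2 satisfied
(3,5)R 2/2 satisfied
(3,6)R 2/2 satisfied
(4,3)B 2/2 satisfied
(4,5)R 1/1 satisfied
(5,2)R 0/1 not
(5,3)B 2/3 not
(5,4)B 1/1 satisfied
(5,6)R 0/1 not
(5,7)B 0/1 not
Unsatisfied: (1,6), (2,6), (2,7), (3,1), (3,2), (5,2), (5,3), (5,6), (5,7) — 9 in total.

9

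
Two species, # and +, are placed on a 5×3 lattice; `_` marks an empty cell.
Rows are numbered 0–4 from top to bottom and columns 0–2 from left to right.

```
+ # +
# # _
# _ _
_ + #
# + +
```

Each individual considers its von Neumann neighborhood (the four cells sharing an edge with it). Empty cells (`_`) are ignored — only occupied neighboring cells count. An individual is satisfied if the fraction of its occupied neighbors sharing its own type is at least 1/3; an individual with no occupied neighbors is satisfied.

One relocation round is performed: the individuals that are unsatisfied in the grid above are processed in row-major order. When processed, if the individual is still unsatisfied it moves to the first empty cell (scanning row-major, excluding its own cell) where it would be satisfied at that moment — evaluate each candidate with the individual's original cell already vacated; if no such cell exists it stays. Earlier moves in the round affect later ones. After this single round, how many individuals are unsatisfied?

Initially unsatisfied (in order): (0,0), (0,2), (3,2), (4,0).
  (0,0) → (1,2).
  (0,2): now satisfied by earlier moves; stays.
  (3,2) → (0,0).
  (4,0) → (2,1).
Resulting grid:
# # +
# # +
# # _
_ + _
_ + +
All satisfied now.

0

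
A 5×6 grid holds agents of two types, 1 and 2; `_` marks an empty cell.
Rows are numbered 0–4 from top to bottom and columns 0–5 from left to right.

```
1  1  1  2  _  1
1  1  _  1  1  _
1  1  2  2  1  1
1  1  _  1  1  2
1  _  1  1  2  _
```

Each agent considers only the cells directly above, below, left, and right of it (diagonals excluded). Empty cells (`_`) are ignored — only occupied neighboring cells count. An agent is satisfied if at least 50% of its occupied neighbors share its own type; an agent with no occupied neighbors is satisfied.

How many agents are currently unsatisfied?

5

(0,0)1 2/2 ok
(0,1)1 3/3 ok
(0,2)1 1/2 ok
(0,3)2 0/2 unhappy
(0,5)1 0/0 ok
(1,0)1 3/3 ok
(1,1)1 3/3 ok
(1,3)1 1/3 unhappy
(1,4)1 2/2 ok
(2,0)1 3/3 ok
(2,1)1 3/4 ok
(2,2)2 1/2 ok
(2,3)2 1/4 unhappy
(2,4)1 3/4 ok
(2,5)1 1/2 ok
(3,0)1 3/3 ok
(3,1)1 2/2 ok
(3,3)1 2/3 ok
(3,4)1 2/4 ok
(3,5)2 0/2 unhappy
(4,0)1 1/1 ok
(4,2)1 1/1 ok
(4,3)1 2/3 ok
(4,4)2 0/2 unhappy
Unsatisfied: (0,3), (1,3), (2,3), (3,5), (4,4) — 5 in total.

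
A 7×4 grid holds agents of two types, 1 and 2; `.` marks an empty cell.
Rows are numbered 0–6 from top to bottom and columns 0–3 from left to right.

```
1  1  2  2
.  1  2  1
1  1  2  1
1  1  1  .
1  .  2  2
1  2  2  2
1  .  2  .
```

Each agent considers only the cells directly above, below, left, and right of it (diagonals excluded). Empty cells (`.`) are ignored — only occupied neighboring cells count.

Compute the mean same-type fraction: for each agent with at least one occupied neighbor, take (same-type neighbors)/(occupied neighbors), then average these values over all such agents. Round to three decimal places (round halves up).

0.739

Row 0: (0,0)1 1/1 · (0,1)1 2/3 · (0,2)2 2/3 · (0,3)2 1/2
Row 1: (1,1)1 2/3 · (1,2)2 2/4 · (1,3)1 1/3
Row 2: (2,0)1 2/2 · (2,1)1 3/4 · (2,2)2 1/4 · (2,3)1 1/2
Row 3: (3,0)1 3/3 · (3,1)1 3/3 · (3,2)1 1/3
Row 4: (4,0)1 2/2 · (4,2)2 2/3 · (4,3)2 2/2
Row 5: (5,0)1 2/3 · (5,1)2 1/2 · (5,2)2 4/4 · (5,3)2 2/2
Row 6: (6,0)1 1/1 · (6,2)2 1/1
Sum over 23 agents: 1/1 + 2/3 + 2/3 + 1/2 + 2/3 + 2/4 + 1/3 + 2/2 + 3/4 + 1/4 + 1/2 + 3/3 + 3/3 + 1/3 + 2/2 + 2/3 + 2/2 + 2/3 + 1/2 + 4/4 + 2/2 + 1/1 + 1/1 = 17; mean = 17 ÷ 23 = 17/23 = 0.739130… → 0.739.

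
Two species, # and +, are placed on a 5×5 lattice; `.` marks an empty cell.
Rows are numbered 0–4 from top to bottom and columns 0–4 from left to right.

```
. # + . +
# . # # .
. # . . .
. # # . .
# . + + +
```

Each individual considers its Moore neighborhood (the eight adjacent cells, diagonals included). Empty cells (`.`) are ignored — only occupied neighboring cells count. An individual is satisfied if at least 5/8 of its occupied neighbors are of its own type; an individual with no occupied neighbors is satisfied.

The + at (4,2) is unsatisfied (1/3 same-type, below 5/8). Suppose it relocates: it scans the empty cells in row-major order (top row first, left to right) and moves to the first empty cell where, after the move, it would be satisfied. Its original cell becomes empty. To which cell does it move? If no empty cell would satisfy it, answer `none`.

Vacating (4,2). Empty cells in order:
  (0,0): 0/2 same-type → still unsatisfied.
  (0,3): 2/4 same-type → still unsatisfied.
  (1,1): 1/5 same-type → still unsatisfied.
  (1,4): 1/2 same-type → still unsatisfied.
  (2,0): 0/3 same-type → still unsatisfied.
  (2,2): 0/5 same-type → still unsatisfied.
  (2,3): 0/3 same-type → still unsatisfied.
  (2,4): 0/1 same-type → still unsatisfied.
  (3,0): 0/3 same-type → still unsatisfied.
  (3,3): 2/3 same-type → satisfied — stop here.

(3,3)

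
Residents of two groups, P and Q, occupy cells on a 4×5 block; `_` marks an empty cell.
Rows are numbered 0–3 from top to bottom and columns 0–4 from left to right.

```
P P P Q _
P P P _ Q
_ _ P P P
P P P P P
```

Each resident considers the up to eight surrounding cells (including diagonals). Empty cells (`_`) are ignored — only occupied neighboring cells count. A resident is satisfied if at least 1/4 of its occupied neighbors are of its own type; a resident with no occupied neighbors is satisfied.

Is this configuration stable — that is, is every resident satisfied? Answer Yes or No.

Row 0: (0,0)P 3/3 ok · (0,1)P 5/5 ok · (0,2)P 3/4 ok · (0,3)Q 1/3 ok
Row 1: (1,0)P 3/3 ok · (1,1)P 6/6 ok · (1,2)P 5/6 ok · (1,4)Q 1/3 ok
Row 2: (2,2)P 6/6 ok · (2,3)P 6/7 ok · (2,4)P 3/4 ok
Row 3: (3,0)P 1/1 ok · (3,1)P 3/3 ok · (3,2)P 4/4 ok · (3,3)P 5/5 ok · (3,4)P 3/3 ok
All meet the threshold, so the configuration is stable.

Yes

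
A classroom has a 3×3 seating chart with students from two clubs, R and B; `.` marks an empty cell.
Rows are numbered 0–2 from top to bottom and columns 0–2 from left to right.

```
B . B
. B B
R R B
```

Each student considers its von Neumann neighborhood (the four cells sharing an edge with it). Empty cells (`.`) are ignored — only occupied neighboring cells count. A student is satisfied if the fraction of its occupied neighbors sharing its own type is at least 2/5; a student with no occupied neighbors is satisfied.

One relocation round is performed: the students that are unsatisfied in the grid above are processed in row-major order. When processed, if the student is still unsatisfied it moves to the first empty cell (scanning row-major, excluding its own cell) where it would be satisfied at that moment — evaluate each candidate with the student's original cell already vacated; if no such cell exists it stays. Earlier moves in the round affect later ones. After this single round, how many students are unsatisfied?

Initially unsatisfied (in order): (2,1).
  (2,1): no empty cell satisfies it; stays.
Resulting grid:
B . B
. B B
R R B
Unsatisfied now: (2,1).

1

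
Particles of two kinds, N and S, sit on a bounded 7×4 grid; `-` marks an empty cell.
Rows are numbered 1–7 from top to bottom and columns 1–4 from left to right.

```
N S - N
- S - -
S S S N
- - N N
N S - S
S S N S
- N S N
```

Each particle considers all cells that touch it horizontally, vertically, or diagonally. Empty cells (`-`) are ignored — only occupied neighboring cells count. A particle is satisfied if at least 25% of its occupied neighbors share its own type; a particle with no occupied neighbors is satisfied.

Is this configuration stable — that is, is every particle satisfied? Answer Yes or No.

(1,1)N 0/2 not
(1,2)S 1/2 satisfied
(1,4)N 0/0 satisfied
(2,2)S 4/5 satisfied
(3,1)S 2/2 satisfied
(3,2)S 3/4 satisfied
(3,3)S 2/5 satisfied
(3,4)N 2/3 satisfied
(4,3)N 2/6 satisfied
(4,4)N 2/4 satisfied
(5,1)N 0/3 not
(5,2)S 2/5 satisfied
(5,4)S 1/4 satisfied
(6,1)S 2/4 satisfied
(6,2)S 3/6 satisfied
(6,3)N 2/7 satisfied
(6,4)S 2/4 satisfied
(7,2)N 1/4 satisfied
(7,3)S 2/5 satisfied
(7,4)N 1/3 satisfied
For instance (1,1) has only 0/2 same-type neighbors, below 1/4.

No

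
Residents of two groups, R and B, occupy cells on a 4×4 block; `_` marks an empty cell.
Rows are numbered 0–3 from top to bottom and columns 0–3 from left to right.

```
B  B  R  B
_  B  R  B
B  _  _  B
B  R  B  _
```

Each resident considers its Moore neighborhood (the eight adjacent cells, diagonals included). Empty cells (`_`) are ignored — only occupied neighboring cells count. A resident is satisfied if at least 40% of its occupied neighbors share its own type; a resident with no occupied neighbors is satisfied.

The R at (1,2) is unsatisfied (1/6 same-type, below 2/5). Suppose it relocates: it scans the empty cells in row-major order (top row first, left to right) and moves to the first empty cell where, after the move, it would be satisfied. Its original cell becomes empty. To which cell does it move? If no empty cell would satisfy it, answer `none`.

Vacating (1,2). Empty cells in order:
  (1,0): 0/4 same-type → still unsatisfied.
  (2,1): 1/5 same-type → still unsatisfied.
  (2,2): 1/5 same-type → still unsatisfied.
  (3,3): 0/2 same-type → still unsatisfied.

none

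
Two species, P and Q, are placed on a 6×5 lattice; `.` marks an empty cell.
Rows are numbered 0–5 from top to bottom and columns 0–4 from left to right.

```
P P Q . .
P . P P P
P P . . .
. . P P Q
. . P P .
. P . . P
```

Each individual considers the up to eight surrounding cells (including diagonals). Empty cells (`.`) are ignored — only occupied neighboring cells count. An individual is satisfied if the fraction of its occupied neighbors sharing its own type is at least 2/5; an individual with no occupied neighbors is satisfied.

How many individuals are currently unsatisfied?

(0,0)P 2/2 satisfied
(0,1)P 3/4 satisfied
(0,2)Q 0/3 not
(1,0)P 4/4 satisfied
(1,2)P 3/4 satisfied
(1,3)P 2/3 satisfied
(1,4)P 1/1 satisfied
(2,0)P 2/2 satisfied
(2,1)P 4/4 satisfied
(3,2)P 4/4 satisfied
(3,3)P 3/4 satisfied
(3,4)Q 0/2 not
(4,2)P 4/4 satisfied
(4,3)P 4/5 satisfied
(5,1)P 1/1 satisfied
(5,4)P 1/1 satisfied
Unsatisfied: (0,2), (3,4) — 2 in total.

2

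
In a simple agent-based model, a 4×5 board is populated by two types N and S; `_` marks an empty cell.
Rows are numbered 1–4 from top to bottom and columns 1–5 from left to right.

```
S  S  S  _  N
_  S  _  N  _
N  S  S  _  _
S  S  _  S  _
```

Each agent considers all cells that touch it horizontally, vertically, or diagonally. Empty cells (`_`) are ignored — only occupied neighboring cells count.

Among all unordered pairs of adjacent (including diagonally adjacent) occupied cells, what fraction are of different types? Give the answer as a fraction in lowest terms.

3/10

Scan each occupied cell's neighbors to the right and below (and the two forward diagonals) so each pair is counted once.
From row 1: 1 unlike of 7 pairs (running 1/7).
From row 2: 2 unlike of 4 pairs (running 3/11).
From row 3: 3 unlike of 8 pairs (running 6/19).
From row 4: 0 unlike of 1 pairs (running 6/20).
Total adjacent occupied pairs: 20; unlike-type pairs: 6.
6/20 reduces to 3/10.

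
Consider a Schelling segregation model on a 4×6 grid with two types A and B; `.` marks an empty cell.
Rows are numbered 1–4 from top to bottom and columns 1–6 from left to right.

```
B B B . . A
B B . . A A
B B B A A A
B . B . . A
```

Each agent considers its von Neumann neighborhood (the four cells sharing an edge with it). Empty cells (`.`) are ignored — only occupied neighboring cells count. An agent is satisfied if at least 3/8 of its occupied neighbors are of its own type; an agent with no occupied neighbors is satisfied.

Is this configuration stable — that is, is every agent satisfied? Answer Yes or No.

(1,1)B 2/2 ✓
(1,2)B 3/3 ✓
(1,3)B 1/1 ✓
(1,6)A 1/1 ✓
(2,1)B 3/3 ✓
(2,2)B 3/3 ✓
(2,5)A 2/2 ✓
(2,6)A 3/3 ✓
(3,1)B 3/3 ✓
(3,2)B 3/3 ✓
(3,3)B 2/3 ✓
(3,4)A 1/2 ✓
(3,5)A 3/3 ✓
(3,6)A 3/3 ✓
(4,1)B 1/1 ✓
(4,3)B 1/1 ✓
(4,6)A 1/1 ✓
All meet the threshold, so the configuration is stable.

Yes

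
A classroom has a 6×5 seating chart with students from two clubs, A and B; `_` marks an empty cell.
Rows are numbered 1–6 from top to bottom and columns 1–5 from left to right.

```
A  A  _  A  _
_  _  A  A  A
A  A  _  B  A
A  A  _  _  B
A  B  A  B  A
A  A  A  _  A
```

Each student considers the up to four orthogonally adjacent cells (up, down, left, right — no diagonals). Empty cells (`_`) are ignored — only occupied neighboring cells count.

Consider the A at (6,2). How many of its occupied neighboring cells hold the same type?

Occupied neighbors of (6,2): (5,2)=B, (6,1)=A, (6,3)=A.
Same type (A): 2 of 3.

2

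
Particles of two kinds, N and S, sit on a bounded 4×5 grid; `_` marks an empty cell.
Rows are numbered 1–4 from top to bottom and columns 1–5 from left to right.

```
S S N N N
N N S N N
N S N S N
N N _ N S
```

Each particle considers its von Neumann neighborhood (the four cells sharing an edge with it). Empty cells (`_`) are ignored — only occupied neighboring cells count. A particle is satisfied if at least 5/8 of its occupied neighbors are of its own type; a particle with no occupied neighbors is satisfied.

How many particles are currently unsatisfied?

(1,1)S 1/2 unhappy
(1,2)S 1/3 unhappy
(1,3)N 1/3 unhappy
(1,4)N 3/3 ok
(1,5)N 2/2 ok
(2,1)N 2/3 ok
(2,2)N 1/4 unhappy
(2,3)S 0/4 unhappy
(2,4)N 2/4 unhappy
(2,5)N 3/3 ok
(3,1)N 2/3 ok
(3,2)S 0/4 unhappy
(3,3)N 0/3 unhappy
(3,4)S 0/4 unhappy
(3,5)N 1/3 unhappy
(4,1)N 2/2 ok
(4,2)N 1/2 unhappy
(4,4)N 0/2 unhappy
(4,5)S 0/2 unhappy
Unsatisfied: (1,1), (1,2), (1,3), (2,2), (2,3), (2,4), (3,2), (3,3), (3,4), (3,5), (4,2), (4,4), (4,5) — 13 in total.

13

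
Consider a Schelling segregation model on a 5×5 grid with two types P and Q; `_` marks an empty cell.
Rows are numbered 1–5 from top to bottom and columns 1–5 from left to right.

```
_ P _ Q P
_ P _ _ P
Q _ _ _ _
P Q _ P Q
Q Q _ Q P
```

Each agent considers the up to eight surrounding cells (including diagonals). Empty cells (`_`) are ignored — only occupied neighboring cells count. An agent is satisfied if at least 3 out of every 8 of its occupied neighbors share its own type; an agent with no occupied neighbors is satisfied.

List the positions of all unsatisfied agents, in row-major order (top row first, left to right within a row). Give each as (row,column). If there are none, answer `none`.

(1,2)P 1/1 ok
(1,4)Q 0/2 unhappy
(1,5)P 1/2 ok
(2,2)P 1/2 ok
(2,5)P 1/2 ok
(3,1)Q 1/3 unhappy
(4,1)P 0/4 unhappy
(4,2)Q 3/4 ok
(4,4)P 1/3 unhappy
(4,5)Q 1/3 unhappy
(5,1)Q 2/3 ok
(5,2)Q 2/3 ok
(5,4)Q 1/3 unhappy
(5,5)P 1/3 unhappy

(1,4), (3,1), (4,1), (4,4), (4,5), (5,4), (5,5)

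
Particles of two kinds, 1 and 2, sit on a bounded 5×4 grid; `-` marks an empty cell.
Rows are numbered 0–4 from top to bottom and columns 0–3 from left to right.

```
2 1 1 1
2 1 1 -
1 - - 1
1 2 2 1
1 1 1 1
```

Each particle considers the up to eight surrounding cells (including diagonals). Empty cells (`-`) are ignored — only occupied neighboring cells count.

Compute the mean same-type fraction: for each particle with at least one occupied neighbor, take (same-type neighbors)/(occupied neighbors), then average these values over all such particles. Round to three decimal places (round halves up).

0.611

(0,0)2 1/3
(0,1)1 3/5
(0,2)1 4/4
(0,3)1 2/2
(1,0)2 1/4
(1,1)1 4/6
(1,2)1 5/5
(2,0)1 2/4
(2,3)1 2/3
(3,0)1 3/4
(3,1)2 1/6
(3,2)2 1/6
(3,3)1 3/4
(4,0)1 2/3
(4,1)1 3/5
(4,2)1 3/5
(4,3)1 2/3
Sum over 17 particles: 1/3 + 3/5 + 4/4 + 2/2 + 1/4 + 4/6 + 5/5 + 2/4 + 2/3 + 3/4 + 1/6 + 1/6 + 3/4 + 2/3 + 3/5 + 3/5 + 2/3 = 623/60; mean = 623/60 ÷ 17 = 623/1020 = 0.610784… → 0.611.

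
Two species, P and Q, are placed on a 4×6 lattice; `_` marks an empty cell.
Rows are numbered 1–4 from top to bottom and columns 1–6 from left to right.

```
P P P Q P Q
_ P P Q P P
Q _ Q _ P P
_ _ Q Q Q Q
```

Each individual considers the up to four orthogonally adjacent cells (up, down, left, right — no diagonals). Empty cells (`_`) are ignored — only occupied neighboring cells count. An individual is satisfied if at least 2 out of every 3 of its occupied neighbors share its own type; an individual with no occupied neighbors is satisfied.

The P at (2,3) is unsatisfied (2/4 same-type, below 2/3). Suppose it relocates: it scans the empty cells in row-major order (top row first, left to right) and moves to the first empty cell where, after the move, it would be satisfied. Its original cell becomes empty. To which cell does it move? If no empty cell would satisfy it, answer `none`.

(2,1)

Vacating (2,3). Empty cells in order:
  (2,1): 2/3 same-type → satisfied — stop here.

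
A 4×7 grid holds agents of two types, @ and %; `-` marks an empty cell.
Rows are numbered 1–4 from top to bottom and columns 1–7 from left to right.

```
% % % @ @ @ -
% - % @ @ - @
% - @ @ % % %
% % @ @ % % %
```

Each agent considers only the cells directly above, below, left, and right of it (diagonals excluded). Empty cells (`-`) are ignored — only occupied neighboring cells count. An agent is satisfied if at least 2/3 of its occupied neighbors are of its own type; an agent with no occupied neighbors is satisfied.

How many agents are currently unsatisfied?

Row 1: (1,1)% 2/2 ✓ · (1,2)% 2/2 ✓ · (1,3)% 2/3 ✓ · (1,4)@ 2/3 ✓ · (1,5)@ 3/3 ✓ · (1,6)@ 1/1 ✓
Row 2: (2,1)% 2/2 ✓ · (2,3)% 1/3 ✗ · (2,4)@ 3/4 ✓ · (2,5)@ 2/3 ✓ · (2,7)@ 0/1 ✗
Row 3: (3,1)% 2/2 ✓ · (3,3)@ 2/3 ✓ · (3,4)@ 3/4 ✓ · (3,5)% 2/4 ✗ · (3,6)% 3/3 ✓ · (3,7)% 2/3 ✓
Row 4: (4,1)% 2/2 ✓ · (4,2)% 1/2 ✗ · (4,3)@ 2/3 ✓ · (4,4)@ 2/3 ✓ · (4,5)% 2/3 ✓ · (4,6)% 3/3 ✓ · (4,7)% 2/2 ✓
Unsatisfied: (2,3), (2,7), (3,5), (4,2) — 4 in total.

4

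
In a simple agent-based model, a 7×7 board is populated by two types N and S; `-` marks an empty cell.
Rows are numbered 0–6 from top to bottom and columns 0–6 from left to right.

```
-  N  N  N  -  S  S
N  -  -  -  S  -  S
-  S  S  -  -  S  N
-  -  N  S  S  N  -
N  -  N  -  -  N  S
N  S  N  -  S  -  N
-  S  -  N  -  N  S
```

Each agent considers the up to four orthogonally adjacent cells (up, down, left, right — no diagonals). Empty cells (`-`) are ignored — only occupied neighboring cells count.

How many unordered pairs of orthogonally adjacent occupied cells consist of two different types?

12

Scan each occupied cell's neighbors to the right and below so each pair is counted once.
Row 0: N(0,1)–N(0,2)= N(0,2)–N(0,3)= S(0,5)–S(0,6)= S(0,6)–S(1,6)=  → 0/4 unlike.
Row 1: S(1,6)–N(2,6)≠  → 1/1 unlike.
Row 2: S(2,1)–S(2,2)= S(2,2)–N(3,2)≠ S(2,5)–N(2,6)≠ S(2,5)–N(3,5)≠  → 3/4 unlike.
Row 3: N(3,2)–S(3,3)≠ N(3,2)–N(4,2)= S(3,3)–S(3,4)= S(3,4)–N(3,5)≠ N(3,5)–N(4,5)=  → 2/5 unlike.
Row 4: N(4,0)–N(5,0)= N(4,2)–N(5,2)= N(4,5)–S(4,6)≠ S(4,6)–N(5,6)≠  → 2/4 unlike.
Row 5: N(5,0)–S(5,1)≠ S(5,1)–N(5,2)≠ S(5,1)–S(6,1)= N(5,6)–S(6,6)≠  → 3/4 unlike.
Row 6: N(6,5)–S(6,6)≠  → 1/1 unlike.
Total adjacent occupied pairs: 23; unlike-type pairs: 12.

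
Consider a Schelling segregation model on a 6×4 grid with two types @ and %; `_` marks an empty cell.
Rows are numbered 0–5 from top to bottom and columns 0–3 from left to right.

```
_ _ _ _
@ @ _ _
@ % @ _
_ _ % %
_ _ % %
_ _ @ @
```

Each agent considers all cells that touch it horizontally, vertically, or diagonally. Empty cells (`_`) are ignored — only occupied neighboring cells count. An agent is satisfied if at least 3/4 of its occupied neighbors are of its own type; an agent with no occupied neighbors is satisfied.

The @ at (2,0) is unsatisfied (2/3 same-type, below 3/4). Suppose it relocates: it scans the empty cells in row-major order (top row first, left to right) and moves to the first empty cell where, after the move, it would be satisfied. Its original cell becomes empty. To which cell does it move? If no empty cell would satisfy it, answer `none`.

(0,0)

Vacating (2,0). Empty cells in order:
  (0,0): 2/2 same-type → satisfied — stop here.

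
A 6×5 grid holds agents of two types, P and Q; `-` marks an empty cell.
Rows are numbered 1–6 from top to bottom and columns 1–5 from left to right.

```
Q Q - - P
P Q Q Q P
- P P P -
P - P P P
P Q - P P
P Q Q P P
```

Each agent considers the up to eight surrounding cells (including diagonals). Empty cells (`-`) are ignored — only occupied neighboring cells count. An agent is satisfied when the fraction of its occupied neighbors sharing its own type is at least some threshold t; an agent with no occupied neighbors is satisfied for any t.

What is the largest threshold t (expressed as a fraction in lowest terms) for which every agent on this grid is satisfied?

Row 1: (1,1)Q 2/3 · (1,2)Q 3/4 · (1,5)P 1/2
Row 2: (2,1)P 1/4 · (2,2)Q 3/6 · (2,3)Q 3/6 · (2,4)Q 1/5 · (2,5)P 2/3
Row 3: (3,2)P 4/6 · (3,3)P 4/7 · (3,4)P 5/7
Row 4: (4,1)P 2/3 · (4,3)P 5/6 · (4,4)P 6/6 · (4,5)P 4/4
Row 5: (5,1)P 2/4 · (5,2)Q 2/6 · (5,4)P 6/7 · (5,5)P 5/5
Row 6: (6,1)P 1/3 · (6,2)Q 2/4 · (6,3)Q 2/4 · (6,4)P 3/4 · (6,5)P 3/3
The smallest same-type fraction is 1/5 at (2,4), which reduces to 1/5. Any threshold above that leaves this agent unsatisfied.

1/5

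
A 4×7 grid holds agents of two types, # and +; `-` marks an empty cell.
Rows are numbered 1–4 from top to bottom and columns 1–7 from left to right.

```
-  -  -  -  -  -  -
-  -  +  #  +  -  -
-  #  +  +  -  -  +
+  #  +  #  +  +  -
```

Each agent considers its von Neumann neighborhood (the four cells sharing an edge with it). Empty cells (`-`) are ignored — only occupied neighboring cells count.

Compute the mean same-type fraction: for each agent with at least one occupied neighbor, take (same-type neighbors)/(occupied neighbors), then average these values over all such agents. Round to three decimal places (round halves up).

0.354

(2,3)+ 1/2
(2,4)# 0/3
(2,5)+ 0/1
(3,2)# 1/2
(3,3)+ 3/4
(3,4)+ 1/3
(3,7)+ — no occupied neighbors
(4,1)+ 0/1
(4,2)# 1/3
(4,3)+ 1/3
(4,4)# 0/3
(4,5)+ 1/2
(4,6)+ 1/1
Sum over 12 agents: 1/2 + 0/3 + 0/1 + 1/2 + 3/4 + 1/3 + 0/1 + 1/3 + 1/3 + 0/3 + 1/2 + 1/1 = 17/4; mean = 17/4 ÷ 12 = 17/48 = 0.354166… → 0.354.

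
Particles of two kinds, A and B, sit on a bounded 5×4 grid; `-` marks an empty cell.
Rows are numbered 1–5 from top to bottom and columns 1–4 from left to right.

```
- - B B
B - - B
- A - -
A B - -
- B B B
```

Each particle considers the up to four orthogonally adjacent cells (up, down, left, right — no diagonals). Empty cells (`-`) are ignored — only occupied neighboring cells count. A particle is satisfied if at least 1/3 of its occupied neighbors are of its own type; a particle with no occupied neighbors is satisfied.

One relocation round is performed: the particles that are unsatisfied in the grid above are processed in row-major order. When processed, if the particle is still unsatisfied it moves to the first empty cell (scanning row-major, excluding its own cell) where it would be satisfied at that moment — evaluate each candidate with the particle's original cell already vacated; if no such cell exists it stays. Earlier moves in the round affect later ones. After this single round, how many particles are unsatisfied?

Initially unsatisfied (in order): (3,2), (4,1).
  (3,2) → (3,1).
  (4,1): now satisfied by earlier moves; stays.
Resulting grid:
- - B B
B - - B
A - - -
A B - -
- B B B
Unsatisfied now: (2,1).

1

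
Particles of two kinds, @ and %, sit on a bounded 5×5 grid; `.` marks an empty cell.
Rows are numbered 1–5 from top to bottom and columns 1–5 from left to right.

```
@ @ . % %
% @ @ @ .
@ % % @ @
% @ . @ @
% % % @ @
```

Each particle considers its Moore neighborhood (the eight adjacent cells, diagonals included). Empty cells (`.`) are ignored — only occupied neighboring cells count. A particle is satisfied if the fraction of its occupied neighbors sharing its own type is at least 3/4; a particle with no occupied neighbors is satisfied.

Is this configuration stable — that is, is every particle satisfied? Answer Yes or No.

No

Row 1: (1,1)@ 2/3 not · (1,2)@ 3/4 satisfied · (1,4)% 1/3 not · (1,5)% 1/2 not
Row 2: (2,1)% 1/5 not · (2,2)@ 4/7 not · (2,3)@ 4/7 not · (2,4)@ 3/6 not
Row 3: (3,1)@ 2/5 not · (3,2)% 3/7 not · (3,3)% 1/7 not · (3,4)@ 5/6 satisfied · (3,5)@ 4/4 satisfied
Row 4: (4,1)% 3/5 not · (4,2)@ 1/7 not · (4,4)@ 5/7 not · (4,5)@ 5/5 satisfied
Row 5: (5,1)% 2/3 not · (5,2)% 3/4 satisfied · (5,3)% 1/4 not · (5,4)@ 3/4 satisfied · (5,5)@ 3/3 satisfied
For instance (1,1) has only 2/3 same-type neighbors, below 3/4.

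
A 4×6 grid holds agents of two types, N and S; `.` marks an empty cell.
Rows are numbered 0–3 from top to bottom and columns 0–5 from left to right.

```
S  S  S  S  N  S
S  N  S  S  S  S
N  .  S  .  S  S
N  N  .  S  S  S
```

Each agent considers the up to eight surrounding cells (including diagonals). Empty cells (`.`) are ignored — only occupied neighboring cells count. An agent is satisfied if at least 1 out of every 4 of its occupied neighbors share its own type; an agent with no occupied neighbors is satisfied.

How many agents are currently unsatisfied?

(0,0)S 2/3 ok
(0,1)S 4/5 ok
(0,2)S 4/5 ok
(0,3)S 4/5 ok
(0,4)N 0/5 unhappy
(0,5)S 2/3 ok
(1,0)S 2/4 ok
(1,1)N 1/7 unhappy
(1,2)S 5/6 ok
(1,3)S 6/7 ok
(1,4)S 6/7 ok
(1,5)S 4/5 ok
(2,0)N 3/4 ok
(2,2)S 3/5 ok
(2,4)S 7/7 ok
(2,5)S 5/5 ok
(3,0)N 2/2 ok
(3,1)N 2/3 ok
(3,3)S 3/3 ok
(3,4)S 4/4 ok
(3,5)S 3/3 ok
Unsatisfied: (0,4), (1,1) — 2 in total.

2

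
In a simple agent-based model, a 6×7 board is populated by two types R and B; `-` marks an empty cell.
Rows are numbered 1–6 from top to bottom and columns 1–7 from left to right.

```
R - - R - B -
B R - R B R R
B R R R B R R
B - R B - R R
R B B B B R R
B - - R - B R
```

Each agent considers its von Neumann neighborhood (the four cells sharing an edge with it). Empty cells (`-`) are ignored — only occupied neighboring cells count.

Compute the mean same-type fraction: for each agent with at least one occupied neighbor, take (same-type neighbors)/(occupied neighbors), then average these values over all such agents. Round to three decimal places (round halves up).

(1,1)R 0/1
(1,4)R 1/1
(1,6)B 0/1
(2,1)B 1/3
(2,2)R 1/2
(2,4)R 2/3
(2,5)B 1/3
(2,6)R 2/4
(2,7)R 2/2
(3,1)B 2/3
(3,2)R 2/3
(3,3)R 3/3
(3,4)R 2/4
(3,5)B 1/3
(3,6)R 3/4
(3,7)R 3/3
(4,1)B 1/2
(4,3)R 1/3
(4,4)B 1/3
(4,6)R 3/3
(4,7)R 3/3
(5,1)R 0/3
(5,2)B 1/2
(5,3)B 2/3
(5,4)B 3/4
(5,5)B 1/2
(5,6)R 2/4
(5,7)R 3/3
(6,1)B 0/1
(6,4)R 0/1
(6,6)B 0/2
(6,7)R 1/2
Sum over 32 agents: 0/1 + 1/1 + 0/1 + 1/3 + 1/2 + 2/3 + 1/3 + 2/4 + 2/2 + 2/3 + 2/3 + 3/3 + 2/4 + 1/3 + 3/4 + 3/3 + 1/2 + 1/3 + 1/3 + 3/3 + 3/3 + 0/3 + 1/2 + 2/3 + 3/4 + 1/2 + 2/4 + 3/3 + 0/1 + 0/1 + 0/2 + 1/2 = 101/6; mean = 101/6 ÷ 32 = 101/192 = 0.526041… → 0.526.

0.526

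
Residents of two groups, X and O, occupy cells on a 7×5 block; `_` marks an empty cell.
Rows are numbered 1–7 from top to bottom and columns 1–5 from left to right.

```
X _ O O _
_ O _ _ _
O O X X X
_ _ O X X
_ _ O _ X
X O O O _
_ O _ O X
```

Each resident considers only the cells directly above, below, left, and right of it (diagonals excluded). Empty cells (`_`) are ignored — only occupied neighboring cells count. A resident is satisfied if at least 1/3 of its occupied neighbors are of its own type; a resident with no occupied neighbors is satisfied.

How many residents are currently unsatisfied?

(1,1)X 0/0 satisfied
(1,3)O 1/1 satisfied
(1,4)O 1/1 satisfied
(2,2)O 1/1 satisfied
(3,1)O 1/1 satisfied
(3,2)O 2/3 satisfied
(3,3)X 1/3 satisfied
(3,4)X 3/3 satisfied
(3,5)X 2/2 satisfied
(4,3)O 1/3 satisfied
(4,4)X 2/3 satisfied
(4,5)X 3/3 satisfied
(5,3)O 2/2 satisfied
(5,5)X 1/1 satisfied
(6,1)X 0/1 not
(6,2)O 2/3 satisfied
(6,3)O 3/3 satisfied
(6,4)O 2/2 satisfied
(7,2)O 1/1 satisfied
(7,4)O 1/2 satisfied
(7,5)X 0/1 not
Unsatisfied: (6,1), (7,5) — 2 in total.

2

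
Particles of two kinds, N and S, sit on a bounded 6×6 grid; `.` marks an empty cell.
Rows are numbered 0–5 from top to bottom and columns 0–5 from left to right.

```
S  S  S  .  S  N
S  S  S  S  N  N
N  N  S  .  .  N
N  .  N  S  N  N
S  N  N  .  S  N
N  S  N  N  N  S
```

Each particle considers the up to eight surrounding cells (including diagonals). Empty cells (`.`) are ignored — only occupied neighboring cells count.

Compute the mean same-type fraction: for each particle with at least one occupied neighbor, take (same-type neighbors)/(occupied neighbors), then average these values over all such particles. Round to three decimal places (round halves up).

0.624

(0,0)S 3/3
(0,1)S 5/5
(0,2)S 4/4
(0,4)S 1/4
(0,5)N 2/3
(1,0)S 3/5
(1,1)S 6/8
(1,2)S 5/6
(1,3)S 4/5
(1,4)N 3/5
(1,5)N 3/4
(2,0)N 2/4
(2,1)N 3/7
(2,2)S 4/6
(2,5)N 4/4
(3,0)N 3/4
(3,2)N 3/5
(3,3)S 2/5
(3,4)N 3/5
(3,5)N 3/4
(4,0)S 1/4
(4,1)N 5/7
(4,2)N 4/6
(4,4)S 2/7
(4,5)N 3/5
(5,0)N 1/3
(5,1)S 1/5
(5,2)N 3/4
(5,3)N 3/4
(5,4)N 2/4
(5,5)S 1/3
Sum over 31 particles: 3/3 + 5/5 + 4/4 + 1/4 + 2/3 + 3/5 + 6/8 + 5/6 + 4/5 + 3/5 + 3/4 + 2/4 + 3/7 + 4/6 + 4/4 + 3/4 + 3/5 + 2/5 + 3/5 + 3/4 + 1/4 + 5/7 + 4/6 + 2/7 + 3/5 + 1/3 + 1/5 + 3/4 + 3/4 + 2/4 + 1/3 = 1353/70; mean = 1353/70 ÷ 31 = 1353/2170 = 0.623502… → 0.624.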